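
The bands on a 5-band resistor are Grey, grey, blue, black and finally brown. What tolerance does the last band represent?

The last band, brown, is the tolerance band.
Brown corresponds to ±1%.

±1%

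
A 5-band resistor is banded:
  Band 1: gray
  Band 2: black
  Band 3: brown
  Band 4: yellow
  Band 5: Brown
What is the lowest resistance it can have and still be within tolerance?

7929900 Ω

Grey → 8 (first significant figure)
Black → 0 (second significant figure)
Brown → 1 (third significant figure)
Yellow → ×10^4 multiplier
Brown → ±1% tolerance
801 × 10000 = 8010000 Ω
Lowest = 8010000 × (1 − 1/100) = 7929900 Ω.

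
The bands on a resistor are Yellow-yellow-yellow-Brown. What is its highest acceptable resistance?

444400 Ω

Yellow → 4 (first significant figure)
Yellow → 4 (second significant figure)
Yellow → ×10^4 multiplier
Brown → ±1% tolerance
44 × 10000 = 440000 Ω
Highest = 440000 × (1 + 1/100) = 444400 Ω.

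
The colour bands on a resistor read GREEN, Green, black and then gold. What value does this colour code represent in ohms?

55 Ω

Green → 5 (first significant figure)
Green → 5 (second significant figure)
Black → ×1 multiplier
55 × 1 = 55 Ω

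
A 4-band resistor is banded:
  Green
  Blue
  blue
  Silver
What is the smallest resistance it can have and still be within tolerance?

50400000 Ω

Green → 5 (first significant figure)
Blue → 6 (second significant figure)
Blue → ×10^6 multiplier
Silver → ±10% tolerance
56 × 1000000 = 56000000 Ω
Smallest = 56000000 × (1 − 10/100) = 50400000 Ω.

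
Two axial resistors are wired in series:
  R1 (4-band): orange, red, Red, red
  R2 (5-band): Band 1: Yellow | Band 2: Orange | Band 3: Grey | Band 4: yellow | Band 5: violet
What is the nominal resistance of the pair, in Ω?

R1: orange, red → 32; red ×10^2 → 3200 Ω.
R2: yellow, orange, grey → 438; yellow ×10^4 → 4380000 Ω.
Series: 3200 + 4380000 = 4383200 Ω.

4383200 Ω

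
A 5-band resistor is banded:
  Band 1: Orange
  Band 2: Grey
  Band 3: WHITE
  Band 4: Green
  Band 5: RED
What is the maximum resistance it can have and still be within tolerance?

39678000 Ω

Orange → 3 (first significant figure)
Grey → 8 (second significant figure)
White → 9 (third significant figure)
Green → ×10^5 multiplier
Red → ±2% tolerance
389 × 100000 = 38900000 Ω
Maximum = 38900000 × (1 + 2/100) = 39678000 Ω.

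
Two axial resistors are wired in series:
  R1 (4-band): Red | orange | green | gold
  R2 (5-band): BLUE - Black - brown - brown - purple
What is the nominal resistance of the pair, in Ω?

2306010 Ω

R1: red, orange → 23; green ×10^5 → 2300000 Ω.
R2: blue, black, brown → 601; brown ×10 → 6010 Ω.
Series: 2300000 + 6010 = 2306010 Ω.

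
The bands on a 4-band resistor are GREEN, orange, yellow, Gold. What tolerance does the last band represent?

The last band, gold, is the tolerance band.
Gold corresponds to ±5%.

±5%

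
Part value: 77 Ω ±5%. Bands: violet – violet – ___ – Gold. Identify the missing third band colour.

77 Ω = 77 × 10^0.
The third band is the multiplier, 10^0, which is black.

black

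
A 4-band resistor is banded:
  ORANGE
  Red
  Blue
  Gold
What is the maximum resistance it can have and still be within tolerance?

33600000 Ω

Orange → 3 (first significant figure)
Red → 2 (second significant figure)
Blue → ×10^6 multiplier
Gold → ±5% tolerance
32 × 1000000 = 32000000 Ω
Maximum = 32000000 × (1 + 5/100) = 33600000 Ω.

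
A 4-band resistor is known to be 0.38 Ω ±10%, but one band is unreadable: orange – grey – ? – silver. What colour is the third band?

silver

0.38 Ω = 38 × 10^-2.
The third band is the multiplier, 10^-2, which is silver.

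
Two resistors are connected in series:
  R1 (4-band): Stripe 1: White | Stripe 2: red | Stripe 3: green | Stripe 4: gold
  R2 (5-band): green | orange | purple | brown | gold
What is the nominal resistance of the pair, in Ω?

R1: white, red → 92; green ×10^5 → 9200000 Ω.
R2: green, orange, violet → 537; brown ×10 → 5370 Ω.
Series: 9200000 + 5370 = 9205370 Ω.

9205370 Ω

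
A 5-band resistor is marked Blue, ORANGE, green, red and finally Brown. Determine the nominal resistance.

Blue → 6 (first significant figure)
Orange → 3 (second significant figure)
Green → 5 (third significant figure)
Red → ×10^2 multiplier
635 × 100 = 63500 Ω

63500 Ω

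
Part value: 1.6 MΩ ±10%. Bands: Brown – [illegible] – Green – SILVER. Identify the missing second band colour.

1600000 Ω = 16 × 10^5.
The second band gives digit 6 of the significand, and 6 is blue.

blue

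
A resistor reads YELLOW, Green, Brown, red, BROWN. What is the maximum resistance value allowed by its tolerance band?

45551 Ω

Yellow → 4 (first significant figure)
Green → 5 (second significant figure)
Brown → 1 (third significant figure)
Red → ×10^2 multiplier
Brown → ±1% tolerance
451 × 100 = 45100 Ω
Maximum = 45100 × (1 + 1/100) = 45551 Ω.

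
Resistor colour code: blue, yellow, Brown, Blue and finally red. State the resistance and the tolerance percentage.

641000000 Ω ±2%

Blue → 6 (first significant figure)
Yellow → 4 (second significant figure)
Brown → 1 (third significant figure)
Blue → ×10^6 multiplier
Red → ±2% tolerance
641 × 1000000 = 641000000 Ω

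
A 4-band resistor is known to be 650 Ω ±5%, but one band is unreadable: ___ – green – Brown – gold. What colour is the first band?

blue

650 Ω = 65 × 10^1.
The first band gives digit 6 of the significand, and 6 is blue.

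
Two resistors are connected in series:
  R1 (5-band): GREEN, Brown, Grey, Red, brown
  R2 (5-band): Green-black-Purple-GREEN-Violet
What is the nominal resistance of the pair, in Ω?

R1: green, brown, grey → 518; red ×10^2 → 51800 Ω.
R2: green, black, violet → 507; green ×10^5 → 50700000 Ω.
Series: 51800 + 50700000 = 50751800 Ω.

50751800 Ω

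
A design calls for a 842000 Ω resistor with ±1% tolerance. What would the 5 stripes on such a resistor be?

grey, yellow, red, orange, brown

842000 Ω = 842 × 10^3.
8 → grey
4 → yellow
2 → red
Multiplier 10^3 → orange.
±1% tolerance → brown.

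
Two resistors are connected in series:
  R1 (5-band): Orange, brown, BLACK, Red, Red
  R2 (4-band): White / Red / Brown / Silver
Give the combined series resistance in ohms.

31920 Ω

R1: orange, brown, black → 310; red ×10^2 → 31000 Ω.
R2: white, red → 92; brown ×10 → 920 Ω.
Series: 31000 + 920 = 31920 Ω.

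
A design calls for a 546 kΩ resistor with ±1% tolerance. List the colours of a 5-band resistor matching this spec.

green, yellow, blue, orange, brown

546000 Ω = 546 × 10^3.
5 → green
4 → yellow
6 → blue
Multiplier 10^3 → orange.
±1% tolerance → brown.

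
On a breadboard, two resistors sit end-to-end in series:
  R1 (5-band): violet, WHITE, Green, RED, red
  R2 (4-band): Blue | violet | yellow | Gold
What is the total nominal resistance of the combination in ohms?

749500 Ω

R1: violet, white, green → 795; red ×10^2 → 79500 Ω.
R2: blue, violet → 67; yellow ×10^4 → 670000 Ω.
Series: 79500 + 670000 = 749500 Ω.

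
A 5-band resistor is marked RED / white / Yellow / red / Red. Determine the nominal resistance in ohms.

29400 Ω

Red → 2 (first significant figure)
White → 9 (second significant figure)
Yellow → 4 (third significant figure)
Red → ×10^2 multiplier
294 × 100 = 29400 Ω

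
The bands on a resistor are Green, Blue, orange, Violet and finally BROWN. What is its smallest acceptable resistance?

Green → 5 (first significant figure)
Blue → 6 (second significant figure)
Orange → 3 (third significant figure)
Violet → ×10^7 multiplier
Brown → ±1% tolerance
563 × 10000000 = 5630000000 Ω
Smallest = 5630000000 × (1 − 1/100) = 5573700000 Ω.

5573700000 Ω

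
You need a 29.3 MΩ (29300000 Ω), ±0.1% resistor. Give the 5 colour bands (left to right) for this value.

red, white, orange, green, violet

29300000 Ω = 293 × 10^5.
2 → red
9 → white
3 → orange
Multiplier 10^5 → green.
±0.1% tolerance → violet.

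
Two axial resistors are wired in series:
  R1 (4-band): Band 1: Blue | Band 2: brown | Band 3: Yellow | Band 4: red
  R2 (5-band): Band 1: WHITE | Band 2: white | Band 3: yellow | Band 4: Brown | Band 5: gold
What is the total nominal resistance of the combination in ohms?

R1: blue, brown → 61; yellow ×10^4 → 610000 Ω.
R2: white, white, yellow → 994; brown ×10 → 9940 Ω.
Series: 610000 + 9940 = 619940 Ω.

619940 Ω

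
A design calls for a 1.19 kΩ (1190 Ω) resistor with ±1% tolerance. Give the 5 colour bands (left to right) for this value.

1190 Ω = 119 × 10^1.
1 → brown
1 → brown
9 → white
Multiplier 10^1 → brown.
±1% tolerance → brown.

brown, brown, white, brown, brown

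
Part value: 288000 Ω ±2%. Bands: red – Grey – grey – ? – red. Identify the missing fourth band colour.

288000 Ω = 288 × 10^3.
The fourth band is the multiplier, 10^3, which is orange.

orange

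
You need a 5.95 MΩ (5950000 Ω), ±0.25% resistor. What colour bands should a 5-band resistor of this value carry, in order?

5950000 Ω = 595 × 10^4.
5 → green
9 → white
5 → green
Multiplier 10^4 → yellow.
±0.25% tolerance → blue.

green, white, green, yellow, blue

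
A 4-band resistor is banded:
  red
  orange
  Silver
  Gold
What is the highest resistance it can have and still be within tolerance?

Red → 2 (first significant figure)
Orange → 3 (second significant figure)
Silver → ×0.01 multiplier
Gold → ±5% tolerance
23 × 0.01 = 0.23 Ω
Highest = 0.23 × (1 + 5/100) = 0.2415 Ω.

0.2415 Ω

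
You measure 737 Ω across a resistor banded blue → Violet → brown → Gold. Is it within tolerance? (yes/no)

no

Blue → 6 (first significant figure)
Violet → 7 (second significant figure)
Brown → ×10 multiplier
Gold → ±5% tolerance
67 × 10 = 670 Ω
Allowed range: 636.5 Ω to 703.5 Ω.
737 Ω lies outside that range.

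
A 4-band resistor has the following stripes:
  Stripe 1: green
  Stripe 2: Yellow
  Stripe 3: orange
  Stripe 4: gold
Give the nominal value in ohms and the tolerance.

Green → 5 (first significant figure)
Yellow → 4 (second significant figure)
Orange → ×10^3 multiplier
Gold → ±5% tolerance
54 × 1000 = 54000 Ω

54000 Ω ±5%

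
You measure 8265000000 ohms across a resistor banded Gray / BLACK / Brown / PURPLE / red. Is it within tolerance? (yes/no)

Grey → 8 (first significant figure)
Black → 0 (second significant figure)
Brown → 1 (third significant figure)
Violet → ×10^7 multiplier
Red → ±2% tolerance
801 × 10000000 = 8010000000 Ω
Allowed range: 7849800000 Ω to 8170200000 Ω.
8265000000 ohms lies outside that range.

no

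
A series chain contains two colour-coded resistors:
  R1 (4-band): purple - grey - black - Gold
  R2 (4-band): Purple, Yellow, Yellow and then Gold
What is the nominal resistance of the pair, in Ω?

R1: violet, grey → 78; black ×1 → 78 Ω.
R2: violet, yellow → 74; yellow ×10^4 → 740000 Ω.
Series: 78 + 740000 = 740078 Ω.

740078 Ω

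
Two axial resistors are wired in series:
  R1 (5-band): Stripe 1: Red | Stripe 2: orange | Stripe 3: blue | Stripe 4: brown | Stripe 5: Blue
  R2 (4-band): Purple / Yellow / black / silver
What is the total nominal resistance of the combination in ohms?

R1: red, orange, blue → 236; brown ×10 → 2360 Ω.
R2: violet, yellow → 74; black ×1 → 74 Ω.
Series: 2360 + 74 = 2434 Ω.

2434 Ω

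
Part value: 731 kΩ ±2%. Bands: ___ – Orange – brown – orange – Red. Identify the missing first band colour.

violet

731000 Ω = 731 × 10^3.
The first band gives digit 7 of the significand, and 7 is violet.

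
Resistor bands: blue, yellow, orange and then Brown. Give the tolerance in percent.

The last band, brown, is the tolerance band.
Brown corresponds to ±1%.

±1%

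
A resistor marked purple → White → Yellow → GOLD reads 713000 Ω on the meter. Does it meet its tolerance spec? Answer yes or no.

Violet → 7 (first significant figure)
White → 9 (second significant figure)
Yellow → ×10^4 multiplier
Gold → ±5% tolerance
79 × 10000 = 790000 Ω
Allowed range: 750500 Ω to 829500 Ω.
713000 Ω lies outside that range.

no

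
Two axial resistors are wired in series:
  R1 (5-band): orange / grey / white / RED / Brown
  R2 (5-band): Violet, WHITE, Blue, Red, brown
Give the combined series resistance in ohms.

118500 Ω

R1: orange, grey, white → 389; red ×10^2 → 38900 Ω.
R2: violet, white, blue → 796; red ×10^2 → 79600 Ω.
Series: 38900 + 79600 = 118500 Ω.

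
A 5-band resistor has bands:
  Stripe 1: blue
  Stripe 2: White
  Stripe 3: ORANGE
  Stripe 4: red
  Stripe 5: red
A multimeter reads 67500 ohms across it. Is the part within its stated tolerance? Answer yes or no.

Blue → 6 (first significant figure)
White → 9 (second significant figure)
Orange → 3 (third significant figure)
Red → ×10^2 multiplier
Red → ±2% tolerance
693 × 100 = 69300 Ω
Allowed range: 67914 Ω to 70686 Ω.
67500 ohms lies outside that range.

no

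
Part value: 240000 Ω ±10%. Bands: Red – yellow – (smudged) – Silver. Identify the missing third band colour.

240000 Ω = 24 × 10^4.
The third band is the multiplier, 10^4, which is yellow.

yellow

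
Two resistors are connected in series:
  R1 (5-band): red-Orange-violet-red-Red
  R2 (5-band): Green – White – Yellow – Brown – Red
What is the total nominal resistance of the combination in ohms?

R1: red, orange, violet → 237; red ×10^2 → 23700 Ω.
R2: green, white, yellow → 594; brown ×10 → 5940 Ω.
Series: 23700 + 5940 = 29640 Ω.

29640 Ω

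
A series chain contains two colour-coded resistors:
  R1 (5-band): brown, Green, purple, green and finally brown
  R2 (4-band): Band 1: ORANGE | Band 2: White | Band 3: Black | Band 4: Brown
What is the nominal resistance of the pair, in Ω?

15700039 Ω

R1: brown, green, violet → 157; green ×10^5 → 15700000 Ω.
R2: orange, white → 39; black ×1 → 39 Ω.
Series: 15700000 + 39 = 15700039 Ω.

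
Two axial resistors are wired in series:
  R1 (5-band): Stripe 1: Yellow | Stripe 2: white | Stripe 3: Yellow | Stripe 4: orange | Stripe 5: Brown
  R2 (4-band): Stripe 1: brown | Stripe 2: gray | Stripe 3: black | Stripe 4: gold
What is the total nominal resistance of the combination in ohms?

494018 Ω

R1: yellow, white, yellow → 494; orange ×10^3 → 494000 Ω.
R2: brown, grey → 18; black ×1 → 18 Ω.
Series: 494000 + 18 = 494018 Ω.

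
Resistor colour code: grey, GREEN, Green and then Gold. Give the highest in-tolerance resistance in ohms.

8925000 Ω

Grey → 8 (first significant figure)
Green → 5 (second significant figure)
Green → ×10^5 multiplier
Gold → ±5% tolerance
85 × 100000 = 8500000 Ω
Highest = 8500000 × (1 + 5/100) = 8925000 Ω.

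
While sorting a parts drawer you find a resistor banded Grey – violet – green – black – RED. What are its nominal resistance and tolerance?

Grey → 8 (first significant figure)
Violet → 7 (second significant figure)
Green → 5 (third significant figure)
Black → ×1 multiplier
Red → ±2% tolerance
875 × 1 = 875 Ω

875 Ω ±2%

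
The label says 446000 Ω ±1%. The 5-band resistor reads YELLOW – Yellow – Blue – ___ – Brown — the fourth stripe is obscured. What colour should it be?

orange

446000 Ω = 446 × 10^3.
The fourth band is the multiplier, 10^3, which is orange.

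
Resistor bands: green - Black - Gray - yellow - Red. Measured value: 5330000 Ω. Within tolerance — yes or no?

no

Green → 5 (first significant figure)
Black → 0 (second significant figure)
Grey → 8 (third significant figure)
Yellow → ×10^4 multiplier
Red → ±2% tolerance
508 × 10000 = 5080000 Ω
Allowed range: 4978400 Ω to 5181600 Ω.
5330000 Ω lies outside that range.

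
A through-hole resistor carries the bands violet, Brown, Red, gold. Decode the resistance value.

7100 Ω

Violet → 7 (first significant figure)
Brown → 1 (second significant figure)
Red → ×10^2 multiplier
71 × 100 = 7100 Ω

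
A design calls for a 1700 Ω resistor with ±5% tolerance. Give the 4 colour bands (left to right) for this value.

1700 Ω = 17 × 10^2.
1 → brown
7 → violet
Multiplier 10^2 → red.
±5% tolerance → gold.

brown, violet, red, gold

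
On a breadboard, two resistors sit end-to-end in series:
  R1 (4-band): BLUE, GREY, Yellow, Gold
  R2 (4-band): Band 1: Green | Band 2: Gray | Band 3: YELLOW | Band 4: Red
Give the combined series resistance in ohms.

1260000 Ω

R1: blue, grey → 68; yellow ×10^4 → 680000 Ω.
R2: green, grey → 58; yellow ×10^4 → 580000 Ω.
Series: 680000 + 580000 = 1260000 Ω.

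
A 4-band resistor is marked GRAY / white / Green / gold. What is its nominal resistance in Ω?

Grey → 8 (first significant figure)
White → 9 (second significant figure)
Green → ×10^5 multiplier
89 × 100000 = 8900000 Ω

8900000 Ω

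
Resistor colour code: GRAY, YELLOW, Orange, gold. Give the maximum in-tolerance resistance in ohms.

88200 Ω

Grey → 8 (first significant figure)
Yellow → 4 (second significant figure)
Orange → ×10^3 multiplier
Gold → ±5% tolerance
84 × 1000 = 84000 Ω
Maximum = 84000 × (1 + 5/100) = 88200 Ω.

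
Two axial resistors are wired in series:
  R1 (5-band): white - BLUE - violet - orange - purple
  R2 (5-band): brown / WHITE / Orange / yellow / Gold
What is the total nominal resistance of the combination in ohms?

R1: white, blue, violet → 967; orange ×10^3 → 967000 Ω.
R2: brown, white, orange → 193; yellow ×10^4 → 1930000 Ω.
Series: 967000 + 1930000 = 2897000 Ω.

2897000 Ω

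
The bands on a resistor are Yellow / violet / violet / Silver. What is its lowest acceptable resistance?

Yellow → 4 (first significant figure)
Violet → 7 (second significant figure)
Violet → ×10^7 multiplier
Silver → ±10% tolerance
47 × 10000000 = 470000000 Ω
Lowest = 470000000 × (1 − 10/100) = 423000000 Ω.

423000000 Ω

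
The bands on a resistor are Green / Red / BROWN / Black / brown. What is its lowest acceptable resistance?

515.79 Ω

Green → 5 (first significant figure)
Red → 2 (second significant figure)
Brown → 1 (third significant figure)
Black → ×1 multiplier
Brown → ±1% tolerance
521 × 1 = 521 Ω
Lowest = 521 × (1 − 1/100) = 515.79 Ω.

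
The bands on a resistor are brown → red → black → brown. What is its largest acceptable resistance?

12.12 Ω

Brown → 1 (first significant figure)
Red → 2 (second significant figure)
Black → ×1 multiplier
Brown → ±1% tolerance
12 × 1 = 12 Ω
Largest = 12 × (1 + 1/100) = 12.12 Ω.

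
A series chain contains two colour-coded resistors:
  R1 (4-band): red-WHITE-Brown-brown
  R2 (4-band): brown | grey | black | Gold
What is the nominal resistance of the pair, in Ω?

R1: red, white → 29; brown ×10 → 290 Ω.
R2: brown, grey → 18; black ×1 → 18 Ω.
Series: 290 + 18 = 308 Ω.

308 Ω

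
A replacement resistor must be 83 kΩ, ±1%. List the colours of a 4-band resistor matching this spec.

grey, orange, orange, brown

83000 Ω = 83 × 10^3.
8 → grey
3 → orange
Multiplier 10^3 → orange.
±1% tolerance → brown.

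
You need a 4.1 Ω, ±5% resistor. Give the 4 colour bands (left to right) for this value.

4.1 Ω = 41 × 10^-1.
4 → yellow
1 → brown
Multiplier 10^-1 → gold.
±5% tolerance → gold.

yellow, brown, gold, gold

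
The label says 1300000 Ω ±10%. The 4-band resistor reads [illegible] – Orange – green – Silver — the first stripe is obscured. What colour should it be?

brown

1300000 Ω = 13 × 10^5.
The first band gives digit 1 of the significand, and 1 is brown.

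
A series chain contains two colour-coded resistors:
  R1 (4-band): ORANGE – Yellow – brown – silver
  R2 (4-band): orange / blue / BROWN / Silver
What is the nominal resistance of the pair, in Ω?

700 Ω

R1: orange, yellow → 34; brown ×10 → 340 Ω.
R2: orange, blue → 36; brown ×10 → 360 Ω.
Series: 340 + 360 = 700 Ω.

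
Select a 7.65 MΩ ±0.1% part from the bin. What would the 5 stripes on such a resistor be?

7650000 Ω = 765 × 10^4.
7 → violet
6 → blue
5 → green
Multiplier 10^4 → yellow.
±0.1% tolerance → violet.

violet, blue, green, yellow, violet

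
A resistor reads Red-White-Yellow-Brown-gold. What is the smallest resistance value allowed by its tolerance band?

2793 Ω

Red → 2 (first significant figure)
White → 9 (second significant figure)
Yellow → 4 (third significant figure)
Brown → ×10 multiplier
Gold → ±5% tolerance
294 × 10 = 2940 Ω
Smallest = 2940 × (1 − 5/100) = 2793 Ω.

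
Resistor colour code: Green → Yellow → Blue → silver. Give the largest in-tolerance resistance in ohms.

59400000 Ω

Green → 5 (first significant figure)
Yellow → 4 (second significant figure)
Blue → ×10^6 multiplier
Silver → ±10% tolerance
54 × 1000000 = 54000000 Ω
Largest = 54000000 × (1 + 10/100) = 59400000 Ω.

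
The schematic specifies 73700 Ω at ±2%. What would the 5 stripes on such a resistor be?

violet, orange, violet, red, red

73700 Ω = 737 × 10^2.
7 → violet
3 → orange
7 → violet
Multiplier 10^2 → red.
±2% tolerance → red.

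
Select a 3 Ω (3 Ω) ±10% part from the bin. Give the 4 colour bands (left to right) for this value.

orange, black, gold, silver

3 Ω = 30 × 10^-1.
3 → orange
0 → black
Multiplier 10^-1 → gold.
±10% tolerance → silver.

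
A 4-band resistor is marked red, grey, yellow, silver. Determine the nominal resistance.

280000 Ω

Red → 2 (first significant figure)
Grey → 8 (second significant figure)
Yellow → ×10^4 multiplier
28 × 10000 = 280000 Ω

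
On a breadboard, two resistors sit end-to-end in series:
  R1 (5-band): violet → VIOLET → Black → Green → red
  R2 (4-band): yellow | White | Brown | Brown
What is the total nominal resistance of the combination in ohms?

R1: violet, violet, black → 770; green ×10^5 → 77000000 Ω.
R2: yellow, white → 49; brown ×10 → 490 Ω.
Series: 77000000 + 490 = 77000490 Ω.

77000490 Ω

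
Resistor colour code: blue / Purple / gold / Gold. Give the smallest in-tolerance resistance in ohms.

Blue → 6 (first significant figure)
Violet → 7 (second significant figure)
Gold → ×0.1 multiplier
Gold → ±5% tolerance
67 × 0.1 = 6.7 Ω
Smallest = 6.7 × (1 − 5/100) = 6.365 Ω.

6.365 Ω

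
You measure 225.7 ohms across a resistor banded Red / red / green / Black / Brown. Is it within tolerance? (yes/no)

Red → 2 (first significant figure)
Red → 2 (second significant figure)
Green → 5 (third significant figure)
Black → ×1 multiplier
Brown → ±1% tolerance
225 × 1 = 225 Ω
Allowed range: 222.75 Ω to 227.25 Ω.
225.7 ohms lies inside that range.

yes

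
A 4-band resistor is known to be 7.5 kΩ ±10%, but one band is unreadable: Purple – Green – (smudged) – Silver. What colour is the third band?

7500 Ω = 75 × 10^2.
The third band is the multiplier, 10^2, which is red.

red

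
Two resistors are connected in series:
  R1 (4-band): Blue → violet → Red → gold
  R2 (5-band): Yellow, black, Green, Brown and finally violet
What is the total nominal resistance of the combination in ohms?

10750 Ω

R1: blue, violet → 67; red ×10^2 → 6700 Ω.
R2: yellow, black, green → 405; brown ×10 → 4050 Ω.
Series: 6700 + 4050 = 10750 Ω.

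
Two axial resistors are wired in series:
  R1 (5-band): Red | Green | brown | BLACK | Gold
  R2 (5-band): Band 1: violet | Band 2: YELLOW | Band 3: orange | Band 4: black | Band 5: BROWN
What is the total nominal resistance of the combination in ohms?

R1: red, green, brown → 251; black ×1 → 251 Ω.
R2: violet, yellow, orange → 743; black ×1 → 743 Ω.
Series: 251 + 743 = 994 Ω.

994 Ω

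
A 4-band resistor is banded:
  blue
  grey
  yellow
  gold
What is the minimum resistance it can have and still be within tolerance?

Blue → 6 (first significant figure)
Grey → 8 (second significant figure)
Yellow → ×10^4 multiplier
Gold → ±5% tolerance
68 × 10000 = 680000 Ω
Minimum = 680000 × (1 − 5/100) = 646000 Ω.

646000 Ω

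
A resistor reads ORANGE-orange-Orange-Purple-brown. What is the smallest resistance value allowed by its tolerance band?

3296700000 Ω

Orange → 3 (first significant figure)
Orange → 3 (second significant figure)
Orange → 3 (third significant figure)
Violet → ×10^7 multiplier
Brown → ±1% tolerance
333 × 10000000 = 3330000000 Ω
Smallest = 3330000000 × (1 − 1/100) = 3296700000 Ω.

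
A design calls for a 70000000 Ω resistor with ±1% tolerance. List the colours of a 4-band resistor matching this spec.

violet, black, blue, brown

70000000 Ω = 70 × 10^6.
7 → violet
0 → black
Multiplier 10^6 → blue.
±1% tolerance → brown.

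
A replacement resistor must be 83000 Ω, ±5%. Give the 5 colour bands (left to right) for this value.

83000 Ω = 830 × 10^2.
8 → grey
3 → orange
0 → black
Multiplier 10^2 → red.
±5% tolerance → gold.

grey, orange, black, red, gold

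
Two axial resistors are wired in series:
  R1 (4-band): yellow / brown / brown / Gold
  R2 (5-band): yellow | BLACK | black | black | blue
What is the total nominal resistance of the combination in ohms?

810 Ω

R1: yellow, brown → 41; brown ×10 → 410 Ω.
R2: yellow, black, black → 400; black ×1 → 400 Ω.
Series: 410 + 400 = 810 Ω.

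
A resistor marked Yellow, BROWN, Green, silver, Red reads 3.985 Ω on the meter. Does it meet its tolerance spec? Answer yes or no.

Yellow → 4 (first significant figure)
Brown → 1 (second significant figure)
Green → 5 (third significant figure)
Silver → ×0.01 multiplier
Red → ±2% tolerance
415 × 0.01 = 4.15 Ω
Allowed range: 4.067 Ω to 4.233 Ω.
3.985 Ω lies outside that range.

no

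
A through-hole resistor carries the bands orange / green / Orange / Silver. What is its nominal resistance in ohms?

35000 Ω

Orange → 3 (first significant figure)
Green → 5 (second significant figure)
Orange → ×10^3 multiplier
35 × 1000 = 35000 Ω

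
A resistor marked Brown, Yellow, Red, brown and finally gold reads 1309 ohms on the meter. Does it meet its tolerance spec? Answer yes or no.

Brown → 1 (first significant figure)
Yellow → 4 (second significant figure)
Red → 2 (third significant figure)
Brown → ×10 multiplier
Gold → ±5% tolerance
142 × 10 = 1420 Ω
Allowed range: 1349 Ω to 1491 Ω.
1309 ohms lies outside that range.

no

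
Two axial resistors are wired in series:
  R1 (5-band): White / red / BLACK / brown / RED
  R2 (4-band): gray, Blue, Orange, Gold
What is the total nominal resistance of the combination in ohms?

95200 Ω

R1: white, red, black → 920; brown ×10 → 9200 Ω.
R2: grey, blue → 86; orange ×10^3 → 86000 Ω.
Series: 9200 + 86000 = 95200 Ω.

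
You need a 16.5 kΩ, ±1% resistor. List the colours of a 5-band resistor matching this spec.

16500 Ω = 165 × 10^2.
1 → brown
6 → blue
5 → green
Multiplier 10^2 → red.
±1% tolerance → brown.

brown, blue, green, red, brown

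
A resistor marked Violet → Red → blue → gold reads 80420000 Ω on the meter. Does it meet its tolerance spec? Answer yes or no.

Violet → 7 (first significant figure)
Red → 2 (second significant figure)
Blue → ×10^6 multiplier
Gold → ±5% tolerance
72 × 1000000 = 72000000 Ω
Allowed range: 68400000 Ω to 75600000 Ω.
80420000 Ω lies outside that range.

no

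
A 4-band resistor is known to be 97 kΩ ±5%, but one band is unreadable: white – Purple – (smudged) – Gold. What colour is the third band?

97000 Ω = 97 × 10^3.
The third band is the multiplier, 10^3, which is orange.

orange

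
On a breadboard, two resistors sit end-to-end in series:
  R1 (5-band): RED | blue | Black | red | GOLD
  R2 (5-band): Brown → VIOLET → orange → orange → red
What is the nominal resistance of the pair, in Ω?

199000 Ω

R1: red, blue, black → 260; red ×10^2 → 26000 Ω.
R2: brown, violet, orange → 173; orange ×10^3 → 173000 Ω.
Series: 26000 + 173000 = 199000 Ω.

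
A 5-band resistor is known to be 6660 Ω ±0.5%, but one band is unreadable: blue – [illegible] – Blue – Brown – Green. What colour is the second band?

6660 Ω = 666 × 10^1.
The second band gives digit 6 of the significand, and 6 is blue.

blue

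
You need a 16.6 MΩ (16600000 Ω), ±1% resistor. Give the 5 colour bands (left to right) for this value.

brown, blue, blue, green, brown

16600000 Ω = 166 × 10^5.
1 → brown
6 → blue
6 → blue
Multiplier 10^5 → green.
±1% tolerance → brown.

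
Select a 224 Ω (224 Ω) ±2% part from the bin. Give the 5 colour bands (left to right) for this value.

red, red, yellow, black, red

224 Ω = 224 × 10^0.
2 → red
2 → red
4 → yellow
Multiplier 10^0 → black.
±2% tolerance → red.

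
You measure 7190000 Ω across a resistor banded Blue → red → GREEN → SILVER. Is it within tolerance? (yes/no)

no

Blue → 6 (first significant figure)
Red → 2 (second significant figure)
Green → ×10^5 multiplier
Silver → ±10% tolerance
62 × 100000 = 6200000 Ω
Allowed range: 5580000 Ω to 6820000 Ω.
7190000 Ω lies outside that range.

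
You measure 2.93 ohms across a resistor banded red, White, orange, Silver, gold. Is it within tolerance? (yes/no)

yes

Red → 2 (first significant figure)
White → 9 (second significant figure)
Orange → 3 (third significant figure)
Silver → ×0.01 multiplier
Gold → ±5% tolerance
293 × 0.01 = 2.93 Ω
Allowed range: 2.7835 Ω to 3.0765 Ω.
2.93 ohms lies inside that range.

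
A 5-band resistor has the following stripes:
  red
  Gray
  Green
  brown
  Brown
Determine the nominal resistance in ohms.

2850 Ω

Red → 2 (first significant figure)
Grey → 8 (second significant figure)
Green → 5 (third significant figure)
Brown → ×10 multiplier
285 × 10 = 2850 Ω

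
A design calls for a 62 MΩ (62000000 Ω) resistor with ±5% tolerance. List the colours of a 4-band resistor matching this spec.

blue, red, blue, gold

62000000 Ω = 62 × 10^6.
6 → blue
2 → red
Multiplier 10^6 → blue.
±5% tolerance → gold.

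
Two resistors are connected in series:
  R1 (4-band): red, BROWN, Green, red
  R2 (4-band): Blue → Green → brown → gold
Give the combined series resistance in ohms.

2100650 Ω

R1: red, brown → 21; green ×10^5 → 2100000 Ω.
R2: blue, green → 65; brown ×10 → 650 Ω.
Series: 2100000 + 650 = 2100650 Ω.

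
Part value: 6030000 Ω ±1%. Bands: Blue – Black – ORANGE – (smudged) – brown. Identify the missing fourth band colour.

yellow

6030000 Ω = 603 × 10^4.
The fourth band is the multiplier, 10^4, which is yellow.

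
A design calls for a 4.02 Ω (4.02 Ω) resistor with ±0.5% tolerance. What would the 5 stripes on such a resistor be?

4.02 Ω = 402 × 10^-2.
4 → yellow
0 → black
2 → red
Multiplier 10^-2 → silver.
±0.5% tolerance → green.

yellow, black, red, silver, green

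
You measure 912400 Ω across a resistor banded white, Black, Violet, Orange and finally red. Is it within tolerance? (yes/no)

yes

White → 9 (first significant figure)
Black → 0 (second significant figure)
Violet → 7 (third significant figure)
Orange → ×10^3 multiplier
Red → ±2% tolerance
907 × 1000 = 907000 Ω
Allowed range: 888860 Ω to 925140 Ω.
912400 Ω lies inside that range.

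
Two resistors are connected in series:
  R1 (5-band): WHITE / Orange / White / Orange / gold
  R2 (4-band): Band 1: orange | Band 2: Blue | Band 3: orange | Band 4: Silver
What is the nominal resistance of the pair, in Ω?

R1: white, orange, white → 939; orange ×10^3 → 939000 Ω.
R2: orange, blue → 36; orange ×10^3 → 36000 Ω.
Series: 939000 + 36000 = 975000 Ω.

975000 Ω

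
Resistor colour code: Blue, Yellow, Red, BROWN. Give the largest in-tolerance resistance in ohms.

6464 Ω

Blue → 6 (first significant figure)
Yellow → 4 (second significant figure)
Red → ×10^2 multiplier
Brown → ±1% tolerance
64 × 100 = 6400 Ω
Largest = 6400 × (1 + 1/100) = 6464 Ω.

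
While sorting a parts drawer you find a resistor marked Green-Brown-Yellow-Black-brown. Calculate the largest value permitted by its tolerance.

519.14 Ω

Green → 5 (first significant figure)
Brown → 1 (second significant figure)
Yellow → 4 (third significant figure)
Black → ×1 multiplier
Brown → ±1% tolerance
514 × 1 = 514 Ω
Largest = 514 × (1 + 1/100) = 519.14 Ω.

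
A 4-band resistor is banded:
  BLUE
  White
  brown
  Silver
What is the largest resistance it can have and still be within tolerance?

Blue → 6 (first significant figure)
White → 9 (second significant figure)
Brown → ×10 multiplier
Silver → ±10% tolerance
69 × 10 = 690 Ω
Largest = 690 × (1 + 10/100) = 759 Ω.

759 Ω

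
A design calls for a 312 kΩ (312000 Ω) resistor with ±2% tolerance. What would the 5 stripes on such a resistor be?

orange, brown, red, orange, red

312000 Ω = 312 × 10^3.
3 → orange
1 → brown
2 → red
Multiplier 10^3 → orange.
±2% tolerance → red.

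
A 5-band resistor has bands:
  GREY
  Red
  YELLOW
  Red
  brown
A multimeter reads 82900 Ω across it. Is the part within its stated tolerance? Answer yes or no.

yes

Grey → 8 (first significant figure)
Red → 2 (second significant figure)
Yellow → 4 (third significant figure)
Red → ×10^2 multiplier
Brown → ±1% tolerance
824 × 100 = 82400 Ω
Allowed range: 81576 Ω to 83224 Ω.
82900 Ω lies inside that range.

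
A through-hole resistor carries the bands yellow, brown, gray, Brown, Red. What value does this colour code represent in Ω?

Yellow → 4 (first significant figure)
Brown → 1 (second significant figure)
Grey → 8 (third significant figure)
Brown → ×10 multiplier
418 × 10 = 4180 Ω

4180 Ω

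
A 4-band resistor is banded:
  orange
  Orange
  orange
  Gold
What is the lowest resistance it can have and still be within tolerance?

31350 Ω

Orange → 3 (first significant figure)
Orange → 3 (second significant figure)
Orange → ×10^3 multiplier
Gold → ±5% tolerance
33 × 1000 = 33000 Ω
Lowest = 33000 × (1 − 5/100) = 31350 Ω.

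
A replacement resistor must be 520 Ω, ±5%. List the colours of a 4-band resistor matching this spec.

green, red, brown, gold

520 Ω = 52 × 10^1.
5 → green
2 → red
Multiplier 10^1 → brown.
±5% tolerance → gold.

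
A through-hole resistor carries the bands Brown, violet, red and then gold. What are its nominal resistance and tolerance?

1700 Ω ±5%

Brown → 1 (first significant figure)
Violet → 7 (second significant figure)
Red → ×10^2 multiplier
Gold → ±5% tolerance
17 × 100 = 1700 Ω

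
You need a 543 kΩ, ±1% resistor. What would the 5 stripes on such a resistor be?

543000 Ω = 543 × 10^3.
5 → green
4 → yellow
3 → orange
Multiplier 10^3 → orange.
±1% tolerance → brown.

green, yellow, orange, orange, brown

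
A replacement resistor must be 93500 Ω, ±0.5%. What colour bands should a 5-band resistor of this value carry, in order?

white, orange, green, red, green

93500 Ω = 935 × 10^2.
9 → white
3 → orange
5 → green
Multiplier 10^2 → red.
±0.5% tolerance → green.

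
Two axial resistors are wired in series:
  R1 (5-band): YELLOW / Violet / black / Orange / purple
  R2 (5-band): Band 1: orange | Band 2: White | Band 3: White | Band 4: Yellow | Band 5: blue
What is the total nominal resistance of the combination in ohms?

R1: yellow, violet, black → 470; orange ×10^3 → 470000 Ω.
R2: orange, white, white → 399; yellow ×10^4 → 3990000 Ω.
Series: 470000 + 3990000 = 4460000 Ω.

4460000 Ω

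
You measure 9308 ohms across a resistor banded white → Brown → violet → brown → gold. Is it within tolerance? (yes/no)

White → 9 (first significant figure)
Brown → 1 (second significant figure)
Violet → 7 (third significant figure)
Brown → ×10 multiplier
Gold → ±5% tolerance
917 × 10 = 9170 Ω
Allowed range: 8711.5 Ω to 9628.5 Ω.
9308 ohms lies inside that range.

yes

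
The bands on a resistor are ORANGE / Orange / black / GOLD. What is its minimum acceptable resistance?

31.35 Ω

Orange → 3 (first significant figure)
Orange → 3 (second significant figure)
Black → ×1 multiplier
Gold → ±5% tolerance
33 × 1 = 33 Ω
Minimum = 33 × (1 − 5/100) = 31.35 Ω.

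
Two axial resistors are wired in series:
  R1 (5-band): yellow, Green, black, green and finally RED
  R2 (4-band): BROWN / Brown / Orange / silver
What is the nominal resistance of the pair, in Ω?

R1: yellow, green, black → 450; green ×10^5 → 45000000 Ω.
R2: brown, brown → 11; orange ×10^3 → 11000 Ω.
Series: 45000000 + 11000 = 45011000 Ω.

45011000 Ω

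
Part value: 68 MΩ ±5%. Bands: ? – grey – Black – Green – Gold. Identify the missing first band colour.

68000000 Ω = 680 × 10^5.
The first band gives digit 6 of the significand, and 6 is blue.

blue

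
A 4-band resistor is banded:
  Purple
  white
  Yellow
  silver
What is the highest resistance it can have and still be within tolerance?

Violet → 7 (first significant figure)
White → 9 (second significant figure)
Yellow → ×10^4 multiplier
Silver → ±10% tolerance
79 × 10000 = 790000 Ω
Highest = 790000 × (1 + 10/100) = 869000 Ω.

869000 Ω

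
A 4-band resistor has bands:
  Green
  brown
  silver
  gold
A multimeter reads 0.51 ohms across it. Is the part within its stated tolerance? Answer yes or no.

Green → 5 (first significant figure)
Brown → 1 (second significant figure)
Silver → ×0.01 multiplier
Gold → ±5% tolerance
51 × 0.01 = 0.51 Ω
Allowed range: 0.4845 Ω to 0.5355 Ω.
0.51 ohms lies inside that range.

yes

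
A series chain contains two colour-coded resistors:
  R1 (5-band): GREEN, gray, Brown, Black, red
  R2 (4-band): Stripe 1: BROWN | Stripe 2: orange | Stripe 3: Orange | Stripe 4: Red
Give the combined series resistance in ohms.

13581 Ω

R1: green, grey, brown → 581; black ×1 → 581 Ω.
R2: brown, orange → 13; orange ×10^3 → 13000 Ω.
Series: 581 + 13000 = 13581 Ω.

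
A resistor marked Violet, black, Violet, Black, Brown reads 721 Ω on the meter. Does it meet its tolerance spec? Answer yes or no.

no

Violet → 7 (first significant figure)
Black → 0 (second significant figure)
Violet → 7 (third significant figure)
Black → ×1 multiplier
Brown → ±1% tolerance
707 × 1 = 707 Ω
Allowed range: 699.93 Ω to 714.07 Ω.
721 Ω lies outside that range.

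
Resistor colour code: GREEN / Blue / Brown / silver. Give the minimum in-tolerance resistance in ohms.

Green → 5 (first significant figure)
Blue → 6 (second significant figure)
Brown → ×10 multiplier
Silver → ±10% tolerance
56 × 10 = 560 Ω
Minimum = 560 × (1 − 10/100) = 504 Ω.

504 Ω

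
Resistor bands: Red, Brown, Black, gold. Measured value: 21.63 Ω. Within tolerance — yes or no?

yes

Red → 2 (first significant figure)
Brown → 1 (second significant figure)
Black → ×1 multiplier
Gold → ±5% tolerance
21 × 1 = 21 Ω
Allowed range: 19.95 Ω to 22.05 Ω.
21.63 Ω lies inside that range.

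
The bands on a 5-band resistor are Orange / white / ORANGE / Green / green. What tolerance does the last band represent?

±0.5%

The last band, green, is the tolerance band.
Green corresponds to ±0.5%.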